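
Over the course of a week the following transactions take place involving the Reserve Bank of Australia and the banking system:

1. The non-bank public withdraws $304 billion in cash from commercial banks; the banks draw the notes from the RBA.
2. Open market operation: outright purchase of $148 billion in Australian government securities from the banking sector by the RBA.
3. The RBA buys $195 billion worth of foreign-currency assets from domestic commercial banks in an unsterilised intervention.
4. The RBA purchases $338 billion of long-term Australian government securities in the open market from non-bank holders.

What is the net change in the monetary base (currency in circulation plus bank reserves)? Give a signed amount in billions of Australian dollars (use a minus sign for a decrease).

+$681 billion

Currency withdrawal $304 billion: just a shift between currency and reserves — both are base money → 0.
OMO purchase (from banks) $148 billion: RBA balance sheet expands → +$148B.
FX purchase $195 billion: RBA balance sheet expands → +$195B.
Asset purchase (from non-banks) $338 billion: RBA balance sheet expands → +$338B.
Net: 0 + 148 + 195 + 338 = +$681 billion.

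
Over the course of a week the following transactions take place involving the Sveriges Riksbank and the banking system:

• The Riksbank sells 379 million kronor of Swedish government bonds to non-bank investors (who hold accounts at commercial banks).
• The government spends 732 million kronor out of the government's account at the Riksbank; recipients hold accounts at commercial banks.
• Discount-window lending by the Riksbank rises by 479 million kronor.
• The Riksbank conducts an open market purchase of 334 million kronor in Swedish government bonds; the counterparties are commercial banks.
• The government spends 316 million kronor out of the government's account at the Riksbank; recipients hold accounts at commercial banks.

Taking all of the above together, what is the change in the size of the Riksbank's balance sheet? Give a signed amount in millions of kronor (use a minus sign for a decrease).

Asset sale (to non-banks) 379 million kronor: a Riksbank asset is shed → −379M.
Government spending 732 million kronor: only the composition of liabilities changes → 0.
Discount-window loan 479 million kronor: a Riksbank asset is acquired → +479M.
OMO purchase (from banks) 334 million kronor: a Riksbank asset is acquired → +334M.
Government spending 316 million kronor: only the composition of liabilities changes → 0.
Net: −379 + 0 + 479 + 334 + 0 = +434 million.

+434 million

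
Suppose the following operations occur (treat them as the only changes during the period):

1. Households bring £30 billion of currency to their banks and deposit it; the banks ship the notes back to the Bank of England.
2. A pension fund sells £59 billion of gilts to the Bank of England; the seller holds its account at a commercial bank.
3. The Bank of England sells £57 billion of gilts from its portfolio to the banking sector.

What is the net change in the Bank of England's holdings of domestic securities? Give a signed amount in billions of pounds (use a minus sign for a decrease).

Currency deposit £30 billion: the Bank of England's securities portfolio is untouched → 0.
Asset purchase (from non-banks) £59 billion: securities added to the Bank of England's portfolio → +£59B.
OMO sale (to banks) £57 billion: securities removed from the Bank of England's portfolio → −£57B.
Net: 0 + 59 − 57 = +£2 billion.

+£2 billion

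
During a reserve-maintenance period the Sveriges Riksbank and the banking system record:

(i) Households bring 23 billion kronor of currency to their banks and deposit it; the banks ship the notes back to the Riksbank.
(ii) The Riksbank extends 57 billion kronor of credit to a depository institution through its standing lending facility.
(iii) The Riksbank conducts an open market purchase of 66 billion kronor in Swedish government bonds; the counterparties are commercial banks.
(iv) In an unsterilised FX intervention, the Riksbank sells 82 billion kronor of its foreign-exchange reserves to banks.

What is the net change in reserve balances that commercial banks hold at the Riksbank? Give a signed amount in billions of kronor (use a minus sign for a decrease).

+64 billion

Riksbank balance sheet:
  Assets:      Securities +66B, Loans to banks +57B, Foreign assets −82B
  Liabilities: Bank reserves +64B, Currency in circulation −23B
So the change in reserve balances that commercial banks hold at the Riksbank is +64 billion.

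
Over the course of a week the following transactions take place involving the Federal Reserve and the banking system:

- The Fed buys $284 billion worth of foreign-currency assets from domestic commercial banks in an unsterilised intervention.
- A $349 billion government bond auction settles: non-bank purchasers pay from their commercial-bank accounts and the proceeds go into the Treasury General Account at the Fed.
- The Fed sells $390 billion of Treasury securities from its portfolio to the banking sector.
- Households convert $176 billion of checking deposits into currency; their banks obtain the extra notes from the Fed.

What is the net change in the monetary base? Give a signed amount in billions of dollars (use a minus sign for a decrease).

FX purchase $284 billion: Fed balance sheet expands → +$284B.
Government account inflow $349 billion: reserves shift to a non-base liability → −$349B.
OMO sale (to banks) $390 billion: Fed balance sheet contracts → −$390B.
Currency withdrawal $176 billion: just a shift between currency and reserves — both are base money → 0.
Net: 284 − 349 − 390 + 0 = -$455 billion.

-$455 billion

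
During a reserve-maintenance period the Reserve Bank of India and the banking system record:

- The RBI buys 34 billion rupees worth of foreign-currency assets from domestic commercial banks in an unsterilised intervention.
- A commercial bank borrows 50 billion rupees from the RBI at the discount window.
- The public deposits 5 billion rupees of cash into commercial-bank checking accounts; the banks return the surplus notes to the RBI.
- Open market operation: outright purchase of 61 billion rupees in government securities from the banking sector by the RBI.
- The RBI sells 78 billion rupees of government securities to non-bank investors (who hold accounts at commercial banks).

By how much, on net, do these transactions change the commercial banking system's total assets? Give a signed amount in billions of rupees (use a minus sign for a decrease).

RBI balance sheet:
  Assets:      Securities −17B, Loans to banks +50B, Foreign assets +34B
  Liabilities: Bank reserves +72B, Currency in circulation −5B
Commercial banking system:
  Assets:      Reserves at CB +72B, Securities −61B, Foreign assets −34B
  Liabilities: Checkable deposits −73B, Borrowings from CB +50B
Change in total bank assets = -23 billion.

-23 billion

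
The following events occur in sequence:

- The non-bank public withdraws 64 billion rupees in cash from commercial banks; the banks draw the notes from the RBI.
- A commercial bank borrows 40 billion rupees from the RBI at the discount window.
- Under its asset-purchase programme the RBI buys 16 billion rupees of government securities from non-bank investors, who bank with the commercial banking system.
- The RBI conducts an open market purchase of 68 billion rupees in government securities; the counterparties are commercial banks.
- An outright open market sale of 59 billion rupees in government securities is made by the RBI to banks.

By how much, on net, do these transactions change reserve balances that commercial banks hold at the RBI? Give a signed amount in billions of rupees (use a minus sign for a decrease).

Currency withdrawal 64 billion rupees: banks swap reserves for currency → −64B.
Discount-window loan 40 billion rupees: the loan is credited to the bank's reserve account → +40B.
Asset purchase (from non-banks) 16 billion rupees: the RBI pays by crediting reserve accounts → +16B.
OMO purchase (from banks) 68 billion rupees: the RBI pays by crediting reserve accounts → +68B.
OMO sale (to banks) 59 billion rupees: the buying banks pay out of their reserve balances → −59B.
Net: −64 + 40 + 16 + 68 − 59 = +1 billion.

+1 billion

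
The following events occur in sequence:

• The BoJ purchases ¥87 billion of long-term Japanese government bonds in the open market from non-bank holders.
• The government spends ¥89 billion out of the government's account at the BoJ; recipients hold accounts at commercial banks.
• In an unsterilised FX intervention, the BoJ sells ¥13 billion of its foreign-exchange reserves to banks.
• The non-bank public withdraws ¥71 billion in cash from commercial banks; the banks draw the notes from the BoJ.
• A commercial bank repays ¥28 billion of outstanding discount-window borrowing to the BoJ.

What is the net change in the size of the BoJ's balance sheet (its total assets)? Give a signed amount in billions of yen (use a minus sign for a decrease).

Asset purchase (from non-banks) ¥87 billion: a BoJ asset is acquired → +¥87B.
Government spending ¥89 billion: only the composition of liabilities changes → 0.
FX sale ¥13 billion: a BoJ asset is shed → −¥13B.
Currency withdrawal ¥71 billion: only the composition of liabilities changes → 0.
Discount-window repayment ¥28 billion: a BoJ asset is shed → −¥28B.
Net: 87 + 0 − 13 + 0 − 28 = +¥46 billion.

+¥46 billion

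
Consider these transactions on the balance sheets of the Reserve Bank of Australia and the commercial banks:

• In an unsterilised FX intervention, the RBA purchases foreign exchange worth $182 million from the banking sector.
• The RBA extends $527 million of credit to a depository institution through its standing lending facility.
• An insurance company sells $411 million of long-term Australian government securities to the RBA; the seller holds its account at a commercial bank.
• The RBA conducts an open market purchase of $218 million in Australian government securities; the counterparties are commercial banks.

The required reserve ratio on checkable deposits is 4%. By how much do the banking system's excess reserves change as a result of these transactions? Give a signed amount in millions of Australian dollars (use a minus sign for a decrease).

FX purchase $182 million: reserves +$182M, deposits 0.
Discount-window loan $527 million: reserves +$527M, deposits 0.
Asset purchase (from non-banks) $411 million: reserves +$411M, deposits +$411M.
OMO purchase (from banks) $218 million: reserves +$218M, deposits 0.
Totals: Δreserves = +$1338M, Δdeposits = +$411M.
Δrequired reserves = 4% × +$411M = +$16.44M.
Δexcess reserves = Δreserves − Δrequired = +$1338M − (+$16.44M) = +$1321.56 million.

+$1321.56 million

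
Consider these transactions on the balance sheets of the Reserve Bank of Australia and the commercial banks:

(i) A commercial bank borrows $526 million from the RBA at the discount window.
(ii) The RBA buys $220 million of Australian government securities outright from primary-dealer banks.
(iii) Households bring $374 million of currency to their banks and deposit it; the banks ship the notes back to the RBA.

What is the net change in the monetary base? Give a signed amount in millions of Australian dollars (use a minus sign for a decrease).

Discount-window loan $526 million: RBA balance sheet expands → +$526M.
OMO purchase (from banks) $220 million: RBA balance sheet expands → +$220M.
Currency deposit $374 million: just a shift between currency and reserves — both are base money → 0.
Net: 526 + 220 + 0 = +$746 million.

+$746 million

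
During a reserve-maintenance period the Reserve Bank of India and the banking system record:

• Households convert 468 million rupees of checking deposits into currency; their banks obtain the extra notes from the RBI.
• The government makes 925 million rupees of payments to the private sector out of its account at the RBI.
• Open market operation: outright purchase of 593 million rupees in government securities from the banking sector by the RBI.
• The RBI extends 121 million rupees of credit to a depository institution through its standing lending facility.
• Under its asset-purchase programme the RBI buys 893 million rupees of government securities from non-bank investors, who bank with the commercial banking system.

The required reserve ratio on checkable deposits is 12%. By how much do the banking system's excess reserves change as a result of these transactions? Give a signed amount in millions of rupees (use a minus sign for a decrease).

Currency withdrawal 468 million rupees: reserves −468M, deposits −468M.
Government spending 925 million rupees: reserves +925M, deposits +925M.
OMO purchase (from banks) 593 million rupees: reserves +593M, deposits 0.
Discount-window loan 121 million rupees: reserves +121M, deposits 0.
Asset purchase (from non-banks) 893 million rupees: reserves +893M, deposits +893M.
Totals: Δreserves = +2064M, Δdeposits = +1350M.
Δrequired reserves = 12% × +1350M = +162M.
Δexcess reserves = Δreserves − Δrequired = +2064M − (+162M) = +1902 million.

+1902 million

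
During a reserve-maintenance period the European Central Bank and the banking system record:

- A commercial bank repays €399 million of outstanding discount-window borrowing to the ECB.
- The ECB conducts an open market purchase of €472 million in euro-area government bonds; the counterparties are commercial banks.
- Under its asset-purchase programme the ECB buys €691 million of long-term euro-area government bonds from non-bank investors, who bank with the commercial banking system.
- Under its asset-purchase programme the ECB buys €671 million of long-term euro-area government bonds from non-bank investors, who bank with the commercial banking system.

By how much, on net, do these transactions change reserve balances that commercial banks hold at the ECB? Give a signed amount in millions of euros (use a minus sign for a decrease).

+€1435 million

Discount-window repayment €399 million: repayment is debited from reserves → −€399M.
OMO purchase (from banks) €472 million: the ECB pays by crediting reserve accounts → +€472M.
Asset purchase (from non-banks) €691 million: the ECB pays by crediting reserve accounts → +€691M.
Asset purchase (from non-banks) €671 million: the ECB pays by crediting reserve accounts → +€671M.
Net: −399 + 472 + 691 + 671 = +€1435 million.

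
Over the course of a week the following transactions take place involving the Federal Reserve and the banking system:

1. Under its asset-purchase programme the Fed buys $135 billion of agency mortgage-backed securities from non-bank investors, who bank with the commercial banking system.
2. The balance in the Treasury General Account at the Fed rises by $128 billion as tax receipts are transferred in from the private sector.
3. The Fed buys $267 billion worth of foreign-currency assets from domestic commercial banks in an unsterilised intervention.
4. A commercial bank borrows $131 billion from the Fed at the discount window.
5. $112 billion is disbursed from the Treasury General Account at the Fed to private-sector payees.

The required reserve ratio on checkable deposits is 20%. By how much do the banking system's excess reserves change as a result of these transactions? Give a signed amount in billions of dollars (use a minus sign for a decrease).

Asset purchase (from non-banks) $135 billion: reserves +$135B, deposits +$135B.
Government account inflow $128 billion: reserves −$128B, deposits −$128B.
FX purchase $267 billion: reserves +$267B, deposits 0.
Discount-window loan $131 billion: reserves +$131B, deposits 0.
Government spending $112 billion: reserves +$112B, deposits +$112B.
Totals: Δreserves = +$517B, Δdeposits = +$119B.
Δrequired reserves = 20% × +$119B = +$23.8B.
Δexcess reserves = Δreserves − Δrequired = +$517B − (+$23.8B) = +$493.2 billion.

+$493.2 billion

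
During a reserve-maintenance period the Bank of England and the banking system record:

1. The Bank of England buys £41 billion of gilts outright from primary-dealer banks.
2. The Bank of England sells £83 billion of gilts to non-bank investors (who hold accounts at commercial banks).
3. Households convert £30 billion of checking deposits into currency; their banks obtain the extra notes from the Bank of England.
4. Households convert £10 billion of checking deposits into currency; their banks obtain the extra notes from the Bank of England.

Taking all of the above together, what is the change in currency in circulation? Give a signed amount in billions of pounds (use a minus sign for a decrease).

Bank of England balance sheet:
  Assets:      Securities −£42B
  Liabilities: Bank reserves −£82B, Currency in circulation +£40B
Commercial banking system:
  Assets:      Reserves at CB −£82B, Securities −£41B
  Liabilities: Checkable deposits −£123B
So the change in currency in circulation is +£40 billion.

+£40 billion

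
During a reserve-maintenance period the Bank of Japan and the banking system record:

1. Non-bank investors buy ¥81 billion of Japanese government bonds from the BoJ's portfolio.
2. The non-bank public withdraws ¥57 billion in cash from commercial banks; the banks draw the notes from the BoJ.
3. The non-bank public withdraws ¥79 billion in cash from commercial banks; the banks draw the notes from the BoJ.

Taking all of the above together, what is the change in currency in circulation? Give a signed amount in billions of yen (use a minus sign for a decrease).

+¥136 billion

BoJ balance sheet:
  Assets:      Securities −¥81B
  Liabilities: Bank reserves −¥217B, Currency in circulation +¥136B
Commercial banking system:
  Assets:      Reserves at CB −¥217B
  Liabilities: Checkable deposits −¥217B
So the change in currency in circulation is +¥136 billion.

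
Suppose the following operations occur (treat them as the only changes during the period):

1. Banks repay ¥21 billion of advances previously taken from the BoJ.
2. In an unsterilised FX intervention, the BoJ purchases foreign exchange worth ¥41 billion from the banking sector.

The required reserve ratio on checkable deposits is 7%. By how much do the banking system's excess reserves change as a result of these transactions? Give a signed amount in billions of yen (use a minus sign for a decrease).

+¥20 billion

Discount-window repayment ¥21 billion: reserves −¥21B, deposits 0.
FX purchase ¥41 billion: reserves +¥41B, deposits 0.
Totals: Δreserves = +¥20B, Δdeposits = 0.
Δrequired reserves = 7% × 0 = 0.
Δexcess reserves = Δreserves − Δrequired = +¥20B − (0) = +¥20 billion.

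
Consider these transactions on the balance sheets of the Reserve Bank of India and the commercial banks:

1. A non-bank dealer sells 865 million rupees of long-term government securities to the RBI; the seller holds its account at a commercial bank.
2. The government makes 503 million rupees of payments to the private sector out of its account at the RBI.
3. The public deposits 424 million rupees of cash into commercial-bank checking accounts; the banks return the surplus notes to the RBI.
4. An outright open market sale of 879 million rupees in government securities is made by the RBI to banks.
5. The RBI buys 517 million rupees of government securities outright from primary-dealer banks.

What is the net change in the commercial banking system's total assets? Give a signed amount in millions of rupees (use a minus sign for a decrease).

Asset purchase (from non-banks) 865 million rupees: bank balance sheets expand → +865M.
Government spending 503 million rupees: bank balance sheets expand → +503M.
Currency deposit 424 million rupees: bank balance sheets expand → +424M.
OMO sale (to banks) 879 million rupees: just an asset swap on bank balance sheets → 0.
OMO purchase (from banks) 517 million rupees: just an asset swap on bank balance sheets → 0.
Net: 865 + 503 + 424 + 0 + 0 = +1792 million.

+1792 million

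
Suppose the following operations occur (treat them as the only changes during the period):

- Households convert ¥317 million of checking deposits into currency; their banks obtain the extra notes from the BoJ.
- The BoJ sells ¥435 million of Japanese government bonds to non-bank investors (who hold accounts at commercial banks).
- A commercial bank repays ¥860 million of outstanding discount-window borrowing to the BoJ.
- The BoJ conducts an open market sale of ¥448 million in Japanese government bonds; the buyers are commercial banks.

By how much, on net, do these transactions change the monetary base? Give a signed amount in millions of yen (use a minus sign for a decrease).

BoJ balance sheet:
  Assets:      Securities −¥883M, Loans to banks −¥860M
  Liabilities: Bank reserves −¥2060M, Currency in circulation +¥317M
Monetary base = currency + reserves: +¥317M + (−¥2060M) = -¥1743 million.

-¥1743 million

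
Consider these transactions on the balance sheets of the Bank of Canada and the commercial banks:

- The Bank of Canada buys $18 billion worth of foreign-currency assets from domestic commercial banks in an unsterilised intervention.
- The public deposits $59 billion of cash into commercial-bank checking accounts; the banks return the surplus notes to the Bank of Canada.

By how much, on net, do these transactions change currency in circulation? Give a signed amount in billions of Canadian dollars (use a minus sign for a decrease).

-$59 billion

FX purchase $18 billion: no currency enters or leaves circulation → 0.
Currency deposit $59 billion: notes return to the central bank → −$59B.
Net: 0 − 59 = -$59 billion.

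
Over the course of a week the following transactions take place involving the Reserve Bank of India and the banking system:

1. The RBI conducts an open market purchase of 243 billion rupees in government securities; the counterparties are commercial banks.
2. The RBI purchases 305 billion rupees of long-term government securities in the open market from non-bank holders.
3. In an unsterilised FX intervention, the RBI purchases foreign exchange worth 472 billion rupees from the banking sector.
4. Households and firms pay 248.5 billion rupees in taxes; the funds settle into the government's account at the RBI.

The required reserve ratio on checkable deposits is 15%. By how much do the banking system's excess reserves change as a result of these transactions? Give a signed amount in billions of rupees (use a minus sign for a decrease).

+763.025 billion

OMO purchase (from banks) 243 billion rupees: reserves +243B, deposits 0.
Asset purchase (from non-banks) 305 billion rupees: reserves +305B, deposits +305B.
FX purchase 472 billion rupees: reserves +472B, deposits 0.
Government account inflow 248.5 billion rupees: reserves −248.5B, deposits −248.5B.
Totals: Δreserves = +771.5B, Δdeposits = +56.5B.
Δrequired reserves = 15% × +56.5B = +8.475B.
Δexcess reserves = Δreserves − Δrequired = +771.5B − (+8.475B) = +763.025 billion.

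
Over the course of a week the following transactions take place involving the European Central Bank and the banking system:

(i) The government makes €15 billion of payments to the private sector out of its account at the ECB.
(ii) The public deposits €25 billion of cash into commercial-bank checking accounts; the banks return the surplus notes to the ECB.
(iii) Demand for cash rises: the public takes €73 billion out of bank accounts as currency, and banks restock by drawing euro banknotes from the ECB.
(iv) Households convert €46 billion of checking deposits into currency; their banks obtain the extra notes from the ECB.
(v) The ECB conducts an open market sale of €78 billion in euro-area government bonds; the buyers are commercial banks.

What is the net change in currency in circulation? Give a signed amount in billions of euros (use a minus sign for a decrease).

+€94 billion

Government spending €15 billion: no currency enters or leaves circulation → 0.
Currency deposit €25 billion: notes return to the central bank → −€25B.
Currency withdrawal €73 billion: notes leave the central bank → +€73B.
Currency withdrawal €46 billion: notes leave the central bank → +€46B.
OMO sale (to banks) €78 billion: no currency enters or leaves circulation → 0.
Net: 0 − 25 + 73 + 46 + 0 = +€94 billion.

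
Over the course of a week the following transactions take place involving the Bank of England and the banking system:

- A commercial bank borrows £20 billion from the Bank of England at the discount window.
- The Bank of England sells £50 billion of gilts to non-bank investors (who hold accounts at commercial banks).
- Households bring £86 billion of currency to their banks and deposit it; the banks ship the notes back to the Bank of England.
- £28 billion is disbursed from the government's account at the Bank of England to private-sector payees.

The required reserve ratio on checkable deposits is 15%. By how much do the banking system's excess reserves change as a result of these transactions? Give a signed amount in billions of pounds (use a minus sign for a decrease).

Discount-window loan £20 billion: reserves +£20B, deposits 0.
Asset sale (to non-banks) £50 billion: reserves −£50B, deposits −£50B.
Currency deposit £86 billion: reserves +£86B, deposits +£86B.
Government spending £28 billion: reserves +£28B, deposits +£28B.
Totals: Δreserves = +£84B, Δdeposits = +£64B.
Δrequired reserves = 15% × +£64B = +£9.6B.
Δexcess reserves = Δreserves − Δrequired = +£84B − (+£9.6B) = +£74.4 billion.

+£74.4 billion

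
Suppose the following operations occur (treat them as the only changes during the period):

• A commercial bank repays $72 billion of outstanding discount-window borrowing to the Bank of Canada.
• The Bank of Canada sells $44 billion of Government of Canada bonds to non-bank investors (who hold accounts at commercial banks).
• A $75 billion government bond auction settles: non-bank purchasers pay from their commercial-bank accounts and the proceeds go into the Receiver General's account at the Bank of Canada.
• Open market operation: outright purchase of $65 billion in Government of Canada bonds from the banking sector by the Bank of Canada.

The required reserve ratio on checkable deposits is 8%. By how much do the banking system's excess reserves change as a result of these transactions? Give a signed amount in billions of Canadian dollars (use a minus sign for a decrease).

-$116.48 billion

Discount-window repayment $72 billion: reserves −$72B, deposits 0.
Asset sale (to non-banks) $44 billion: reserves −$44B, deposits −$44B.
Government account inflow $75 billion: reserves −$75B, deposits −$75B.
OMO purchase (from banks) $65 billion: reserves +$65B, deposits 0.
Totals: Δreserves = −$126B, Δdeposits = −$119B.
Δrequired reserves = 8% × −$119B = −$9.52B.
Δexcess reserves = Δreserves − Δrequired = −$126B − (−$9.52B) = -$116.48 billion.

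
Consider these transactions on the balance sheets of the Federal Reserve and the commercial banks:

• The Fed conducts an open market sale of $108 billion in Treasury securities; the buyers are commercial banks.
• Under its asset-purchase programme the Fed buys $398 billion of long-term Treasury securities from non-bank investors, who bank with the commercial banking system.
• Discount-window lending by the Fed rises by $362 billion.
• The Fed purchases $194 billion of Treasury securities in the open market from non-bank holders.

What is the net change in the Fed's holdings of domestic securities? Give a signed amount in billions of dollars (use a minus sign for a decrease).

+$484 billion

OMO sale (to banks) $108 billion: securities removed from the Fed's portfolio → −$108B.
Asset purchase (from non-banks) $398 billion: securities added to the Fed's portfolio → +$398B.
Discount-window loan $362 billion: the Fed's securities portfolio is untouched → 0.
Asset purchase (from non-banks) $194 billion: securities added to the Fed's portfolio → +$194B.
Net: −108 + 398 + 0 + 194 = +$484 billion.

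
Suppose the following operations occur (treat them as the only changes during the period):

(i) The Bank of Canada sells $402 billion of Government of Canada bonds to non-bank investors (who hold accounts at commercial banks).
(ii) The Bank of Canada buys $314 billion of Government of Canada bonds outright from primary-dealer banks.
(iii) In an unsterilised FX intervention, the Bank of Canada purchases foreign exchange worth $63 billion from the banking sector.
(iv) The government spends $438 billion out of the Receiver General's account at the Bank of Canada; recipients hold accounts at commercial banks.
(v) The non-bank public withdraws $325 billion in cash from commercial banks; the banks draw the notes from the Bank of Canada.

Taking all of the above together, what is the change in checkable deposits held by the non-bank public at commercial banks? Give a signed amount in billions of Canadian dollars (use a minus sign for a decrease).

Bank of Canada balance sheet:
  Assets:      Securities −$88B, Foreign assets +$63B
  Liabilities: Bank reserves +$88B, Currency in circulation +$325B, Government deposits −$438B
Commercial banking system:
  Assets:      Reserves at CB +$88B, Securities −$314B, Foreign assets −$63B
  Liabilities: Checkable deposits −$289B
So the change in checkable deposits held by the non-bank public at commercial banks is -$289 billion.

-$289 billion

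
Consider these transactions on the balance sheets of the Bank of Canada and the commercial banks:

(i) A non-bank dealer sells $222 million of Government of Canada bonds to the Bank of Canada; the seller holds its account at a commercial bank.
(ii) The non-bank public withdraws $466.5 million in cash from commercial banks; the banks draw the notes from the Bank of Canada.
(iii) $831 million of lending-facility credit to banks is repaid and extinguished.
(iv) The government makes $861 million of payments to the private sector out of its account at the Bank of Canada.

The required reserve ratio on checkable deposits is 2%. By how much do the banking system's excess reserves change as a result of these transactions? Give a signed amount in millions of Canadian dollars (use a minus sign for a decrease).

-$226.83 million

Asset purchase (from non-banks) $222 million: reserves +$222M, deposits +$222M.
Currency withdrawal $466.5 million: reserves −$466.5M, deposits −$466.5M.
Discount-window repayment $831 million: reserves −$831M, deposits 0.
Government spending $861 million: reserves +$861M, deposits +$861M.
Totals: Δreserves = −$214.5M, Δdeposits = +$616.5M.
Δrequired reserves = 2% × +$616.5M = +$12.33M.
Δexcess reserves = Δreserves − Δrequired = −$214.5M − (+$12.33M) = -$226.83 million.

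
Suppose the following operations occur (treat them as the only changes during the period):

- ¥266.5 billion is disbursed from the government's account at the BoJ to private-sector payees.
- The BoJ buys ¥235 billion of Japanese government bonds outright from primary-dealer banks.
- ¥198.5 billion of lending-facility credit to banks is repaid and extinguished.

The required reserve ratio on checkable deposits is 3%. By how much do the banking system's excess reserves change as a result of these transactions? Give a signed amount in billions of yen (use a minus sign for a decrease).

+¥295.005 billion

Government spending ¥266.5 billion: reserves +¥266.5B, deposits +¥266.5B.
OMO purchase (from banks) ¥235 billion: reserves +¥235B, deposits 0.
Discount-window repayment ¥198.5 billion: reserves −¥198.5B, deposits 0.
Totals: Δreserves = +¥303B, Δdeposits = +¥266.5B.
Δrequired reserves = 3% × +¥266.5B = +¥7.995B.
Δexcess reserves = Δreserves − Δrequired = +¥303B − (+¥7.995B) = +¥295.005 billion.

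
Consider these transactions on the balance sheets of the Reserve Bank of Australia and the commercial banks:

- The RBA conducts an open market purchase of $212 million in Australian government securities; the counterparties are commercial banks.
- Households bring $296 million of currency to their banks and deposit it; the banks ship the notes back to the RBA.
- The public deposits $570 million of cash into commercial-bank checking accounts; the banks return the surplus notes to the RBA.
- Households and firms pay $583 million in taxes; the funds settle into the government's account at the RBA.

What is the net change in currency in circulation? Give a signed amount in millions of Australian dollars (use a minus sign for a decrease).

OMO purchase (from banks) $212 million: no currency enters or leaves circulation → 0.
Currency deposit $296 million: notes return to the central bank → −$296M.
Currency deposit $570 million: notes return to the central bank → −$570M.
Government account inflow $583 million: no currency enters or leaves circulation → 0.
Net: 0 − 296 − 570 + 0 = -$866 million.

-$866 million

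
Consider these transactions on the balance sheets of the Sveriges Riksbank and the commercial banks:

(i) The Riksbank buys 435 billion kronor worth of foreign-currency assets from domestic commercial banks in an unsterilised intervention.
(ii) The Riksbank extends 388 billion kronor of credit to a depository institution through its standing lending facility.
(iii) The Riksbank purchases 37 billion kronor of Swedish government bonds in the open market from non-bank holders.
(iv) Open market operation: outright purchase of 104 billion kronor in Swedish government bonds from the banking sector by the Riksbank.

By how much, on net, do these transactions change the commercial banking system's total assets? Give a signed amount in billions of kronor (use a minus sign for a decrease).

+425 billion

FX purchase 435 billion kronor: just an asset swap on bank balance sheets → 0.
Discount-window loan 388 billion kronor: bank balance sheets expand → +388B.
Asset purchase (from non-banks) 37 billion kronor: bank balance sheets expand → +37B.
OMO purchase (from banks) 104 billion kronor: just an asset swap on bank balance sheets → 0.
Net: 0 + 388 + 37 + 0 = +425 billion.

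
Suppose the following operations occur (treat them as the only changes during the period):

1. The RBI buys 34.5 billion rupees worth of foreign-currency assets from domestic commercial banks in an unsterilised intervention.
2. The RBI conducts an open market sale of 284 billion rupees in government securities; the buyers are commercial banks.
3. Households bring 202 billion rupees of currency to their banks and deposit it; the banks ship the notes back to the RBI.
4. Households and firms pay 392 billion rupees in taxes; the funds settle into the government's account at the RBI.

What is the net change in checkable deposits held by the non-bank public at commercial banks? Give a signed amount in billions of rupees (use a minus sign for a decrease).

FX purchase 34.5 billion rupees: the counterparty is a bank, so public deposits are unchanged → 0.
OMO sale (to banks) 284 billion rupees: the counterparty is a bank, so public deposits are unchanged → 0.
Currency deposit 202 billion rupees: non-bank counterparties' bank balances rise → +202B.
Government account inflow 392 billion rupees: non-bank counterparties' bank balances fall → −392B.
Net: 0 + 0 + 202 − 392 = -190 billion.

-190 billion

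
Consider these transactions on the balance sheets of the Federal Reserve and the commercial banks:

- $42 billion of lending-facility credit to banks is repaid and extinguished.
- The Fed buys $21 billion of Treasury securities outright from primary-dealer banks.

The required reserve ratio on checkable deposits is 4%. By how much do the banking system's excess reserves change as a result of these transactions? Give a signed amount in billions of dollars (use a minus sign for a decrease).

-$21 billion

Discount-window repayment $42 billion: reserves −$42B, deposits 0.
OMO purchase (from banks) $21 billion: reserves +$21B, deposits 0.
Totals: Δreserves = −$21B, Δdeposits = 0.
Δrequired reserves = 4% × 0 = 0.
Δexcess reserves = Δreserves − Δrequired = −$21B − (0) = -$21 billion.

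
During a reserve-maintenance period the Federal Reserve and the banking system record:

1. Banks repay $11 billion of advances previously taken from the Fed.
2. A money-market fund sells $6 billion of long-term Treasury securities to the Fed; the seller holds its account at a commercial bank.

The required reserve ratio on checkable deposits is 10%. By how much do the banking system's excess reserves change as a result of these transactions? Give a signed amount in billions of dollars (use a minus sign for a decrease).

-$5.6 billion

Discount-window repayment $11 billion: reserves −$11B, deposits 0.
Asset purchase (from non-banks) $6 billion: reserves +$6B, deposits +$6B.
Totals: Δreserves = −$5B, Δdeposits = +$6B.
Δrequired reserves = 10% × +$6B = +$0.6B.
Δexcess reserves = Δreserves − Δrequired = −$5B − (+$0.6B) = -$5.6 billion.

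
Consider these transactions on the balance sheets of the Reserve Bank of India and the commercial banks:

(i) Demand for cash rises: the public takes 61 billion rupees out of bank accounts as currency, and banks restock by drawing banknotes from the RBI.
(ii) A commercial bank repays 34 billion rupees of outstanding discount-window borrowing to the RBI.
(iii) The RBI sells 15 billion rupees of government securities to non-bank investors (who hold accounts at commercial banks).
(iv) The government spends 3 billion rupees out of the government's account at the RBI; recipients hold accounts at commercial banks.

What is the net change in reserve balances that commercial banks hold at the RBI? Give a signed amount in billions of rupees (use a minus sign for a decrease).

Currency withdrawal 61 billion rupees: banks swap reserves for currency → −61B.
Discount-window repayment 34 billion rupees: repayment is debited from reserves → −34B.
Asset sale (to non-banks) 15 billion rupees: the non-bank buyers' banks settle from reserves → −15B.
Government spending 3 billion rupees: government payments flow into bank reserve accounts → +3B.
Net: −61 − 34 − 15 + 3 = -107 billion.

-107 billion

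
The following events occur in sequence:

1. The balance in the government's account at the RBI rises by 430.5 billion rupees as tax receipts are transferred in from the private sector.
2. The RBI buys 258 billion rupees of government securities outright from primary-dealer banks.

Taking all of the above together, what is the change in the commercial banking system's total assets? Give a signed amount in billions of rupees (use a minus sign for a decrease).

-430.5 billion

Government account inflow 430.5 billion rupees: bank balance sheets shrink → −430.5B.
OMO purchase (from banks) 258 billion rupees: just an asset swap on bank balance sheets → 0.
Net: −430.5 + 0 = -430.5 billion.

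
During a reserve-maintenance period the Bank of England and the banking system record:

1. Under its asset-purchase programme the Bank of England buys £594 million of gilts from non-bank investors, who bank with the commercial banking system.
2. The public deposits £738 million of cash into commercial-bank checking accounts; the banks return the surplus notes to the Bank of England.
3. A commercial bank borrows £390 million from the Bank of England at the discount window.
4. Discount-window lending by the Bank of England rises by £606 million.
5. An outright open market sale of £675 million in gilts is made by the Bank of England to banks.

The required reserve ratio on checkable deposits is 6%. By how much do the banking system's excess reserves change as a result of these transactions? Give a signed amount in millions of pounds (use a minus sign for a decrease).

Asset purchase (from non-banks) £594 million: reserves +£594M, deposits +£594M.
Currency deposit £738 million: reserves +£738M, deposits +£738M.
Discount-window loan £390 million: reserves +£390M, deposits 0.
Discount-window loan £606 million: reserves +£606M, deposits 0.
OMO sale (to banks) £675 million: reserves −£675M, deposits 0.
Totals: Δreserves = +£1653M, Δdeposits = +£1332M.
Δrequired reserves = 6% × +£1332M = +£79.92M.
Δexcess reserves = Δreserves − Δrequired = +£1653M − (+£79.92M) = +£1573.08 million.

+£1573.08 million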